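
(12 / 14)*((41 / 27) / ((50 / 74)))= 3034 / 1575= 1.93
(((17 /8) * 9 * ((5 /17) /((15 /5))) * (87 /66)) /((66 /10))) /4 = 725 /7744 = 0.09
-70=-70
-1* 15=-15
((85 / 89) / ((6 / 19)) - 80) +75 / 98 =-76.21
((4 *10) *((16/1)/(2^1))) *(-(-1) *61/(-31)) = -19520/31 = -629.68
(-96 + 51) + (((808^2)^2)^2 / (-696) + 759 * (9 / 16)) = -363346416947414309528375 / 1392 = -261024724818544762592.22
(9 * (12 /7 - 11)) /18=-65 /14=-4.64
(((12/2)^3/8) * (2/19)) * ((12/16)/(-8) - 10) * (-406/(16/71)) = 6615567/128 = 51684.12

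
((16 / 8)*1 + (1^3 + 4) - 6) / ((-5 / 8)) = -8 / 5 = -1.60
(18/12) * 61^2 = 11163/2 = 5581.50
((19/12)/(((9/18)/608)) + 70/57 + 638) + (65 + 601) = 184142/57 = 3230.56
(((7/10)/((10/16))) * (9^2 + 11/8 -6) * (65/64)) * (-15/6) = -55601/256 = -217.19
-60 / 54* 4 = -40 / 9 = -4.44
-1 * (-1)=1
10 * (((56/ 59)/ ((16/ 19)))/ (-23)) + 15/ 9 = 4790/ 4071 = 1.18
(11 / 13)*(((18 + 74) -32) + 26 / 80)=26543 / 520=51.04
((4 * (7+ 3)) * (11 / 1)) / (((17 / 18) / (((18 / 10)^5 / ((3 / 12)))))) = 374134464 / 10625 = 35212.66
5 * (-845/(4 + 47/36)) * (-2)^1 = 304200/191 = 1592.67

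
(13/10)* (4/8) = 13/20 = 0.65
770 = 770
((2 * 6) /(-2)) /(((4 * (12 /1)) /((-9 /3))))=3 /8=0.38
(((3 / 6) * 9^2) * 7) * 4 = 1134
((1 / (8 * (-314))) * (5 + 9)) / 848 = -7 / 1065088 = -0.00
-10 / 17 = -0.59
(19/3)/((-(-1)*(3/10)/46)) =8740/9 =971.11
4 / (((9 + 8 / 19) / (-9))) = -684 / 179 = -3.82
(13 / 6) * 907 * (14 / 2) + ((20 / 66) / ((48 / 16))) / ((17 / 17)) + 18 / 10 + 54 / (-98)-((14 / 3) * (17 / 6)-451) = 76512637 / 5390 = 14195.29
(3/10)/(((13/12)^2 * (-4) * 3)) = -18/845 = -0.02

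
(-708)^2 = 501264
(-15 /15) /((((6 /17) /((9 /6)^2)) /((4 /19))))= -51 /38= -1.34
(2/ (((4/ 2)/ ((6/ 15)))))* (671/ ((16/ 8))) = 671/ 5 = 134.20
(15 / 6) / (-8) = -5 / 16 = -0.31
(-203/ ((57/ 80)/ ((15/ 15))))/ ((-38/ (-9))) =-24360/ 361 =-67.48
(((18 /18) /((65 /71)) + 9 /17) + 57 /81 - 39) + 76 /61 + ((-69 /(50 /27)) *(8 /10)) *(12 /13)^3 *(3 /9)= -43.24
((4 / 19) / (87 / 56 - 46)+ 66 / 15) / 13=1039282 / 3073915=0.34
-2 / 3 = -0.67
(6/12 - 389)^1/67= -777/134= -5.80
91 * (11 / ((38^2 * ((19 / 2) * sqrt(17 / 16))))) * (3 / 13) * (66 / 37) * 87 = 2652804 * sqrt(17) / 4314311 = 2.54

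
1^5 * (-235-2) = -237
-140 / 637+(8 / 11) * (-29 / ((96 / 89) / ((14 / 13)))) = -127789 / 6006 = -21.28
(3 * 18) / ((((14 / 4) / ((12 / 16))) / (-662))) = -53622 / 7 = -7660.29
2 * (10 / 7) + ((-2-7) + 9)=20 / 7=2.86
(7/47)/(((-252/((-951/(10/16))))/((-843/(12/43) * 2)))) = -3830311/705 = -5433.07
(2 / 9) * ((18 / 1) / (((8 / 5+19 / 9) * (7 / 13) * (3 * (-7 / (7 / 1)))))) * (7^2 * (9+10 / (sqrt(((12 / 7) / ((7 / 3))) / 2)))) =-63700 * sqrt(2) / 167 - 49140 / 167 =-833.69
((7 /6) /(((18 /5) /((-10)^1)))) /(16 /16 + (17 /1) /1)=-175 /972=-0.18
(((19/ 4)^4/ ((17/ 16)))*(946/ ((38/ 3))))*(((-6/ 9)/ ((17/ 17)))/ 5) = -3244307/ 680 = -4771.04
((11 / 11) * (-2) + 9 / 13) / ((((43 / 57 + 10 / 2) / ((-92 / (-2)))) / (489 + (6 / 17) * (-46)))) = -4942.08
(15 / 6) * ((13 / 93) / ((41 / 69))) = 1495 / 2542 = 0.59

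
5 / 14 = 0.36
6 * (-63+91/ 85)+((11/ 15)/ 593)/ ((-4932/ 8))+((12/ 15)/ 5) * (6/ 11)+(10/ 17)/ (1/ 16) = -3712975641554/ 10254645225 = -362.08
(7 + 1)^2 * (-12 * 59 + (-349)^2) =7749952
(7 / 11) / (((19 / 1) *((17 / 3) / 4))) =0.02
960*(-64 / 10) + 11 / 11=-6143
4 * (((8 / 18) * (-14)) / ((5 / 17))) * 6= -7616 / 15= -507.73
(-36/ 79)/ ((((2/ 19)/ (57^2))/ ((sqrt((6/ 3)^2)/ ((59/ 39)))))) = -86670324/ 4661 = -18594.79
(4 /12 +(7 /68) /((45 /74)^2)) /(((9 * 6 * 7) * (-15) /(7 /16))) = -10529 /223074000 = -0.00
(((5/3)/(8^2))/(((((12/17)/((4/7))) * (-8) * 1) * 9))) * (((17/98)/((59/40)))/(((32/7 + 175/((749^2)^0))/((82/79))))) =-296225/1488248500032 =-0.00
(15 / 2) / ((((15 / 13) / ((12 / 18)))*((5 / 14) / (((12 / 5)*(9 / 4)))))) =1638 / 25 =65.52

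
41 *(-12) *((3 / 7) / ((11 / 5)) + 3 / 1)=-121032 / 77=-1571.84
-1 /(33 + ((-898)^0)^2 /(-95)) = -95 /3134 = -0.03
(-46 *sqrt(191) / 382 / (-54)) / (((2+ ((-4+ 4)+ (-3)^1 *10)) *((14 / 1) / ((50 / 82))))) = -0.00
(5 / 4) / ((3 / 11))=55 / 12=4.58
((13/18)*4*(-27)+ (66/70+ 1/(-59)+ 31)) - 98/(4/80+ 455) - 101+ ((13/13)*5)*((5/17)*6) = -138.47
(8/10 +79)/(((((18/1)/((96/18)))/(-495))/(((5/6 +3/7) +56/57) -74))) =839828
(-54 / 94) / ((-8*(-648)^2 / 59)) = 59 / 5847552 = 0.00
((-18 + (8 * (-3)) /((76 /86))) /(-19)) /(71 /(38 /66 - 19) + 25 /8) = -27456 /8417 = -3.26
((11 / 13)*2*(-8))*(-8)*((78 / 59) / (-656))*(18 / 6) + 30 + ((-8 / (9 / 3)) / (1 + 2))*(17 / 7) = 4143134 / 152397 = 27.19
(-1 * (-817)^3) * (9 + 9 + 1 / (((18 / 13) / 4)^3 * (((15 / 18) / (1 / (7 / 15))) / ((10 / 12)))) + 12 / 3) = 68332006355926 / 1701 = 40171667463.80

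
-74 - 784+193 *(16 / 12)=-1802 / 3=-600.67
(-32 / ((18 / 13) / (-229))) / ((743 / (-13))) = -619216 / 6687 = -92.60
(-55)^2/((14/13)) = 39325/14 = 2808.93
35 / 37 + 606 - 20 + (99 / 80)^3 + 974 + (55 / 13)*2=386967833819 / 246272000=1571.30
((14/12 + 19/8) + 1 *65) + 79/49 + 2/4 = 83089/1176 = 70.65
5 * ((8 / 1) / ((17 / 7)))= 280 / 17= 16.47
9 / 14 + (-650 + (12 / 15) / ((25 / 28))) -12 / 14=-1136307 / 1750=-649.32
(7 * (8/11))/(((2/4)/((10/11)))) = 1120/121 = 9.26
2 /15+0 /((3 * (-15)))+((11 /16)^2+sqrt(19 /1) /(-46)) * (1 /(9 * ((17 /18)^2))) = 0.18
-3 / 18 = -1 / 6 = -0.17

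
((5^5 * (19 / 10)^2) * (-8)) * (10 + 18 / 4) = -1308625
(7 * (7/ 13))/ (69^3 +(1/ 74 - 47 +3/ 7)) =25382/ 2211866085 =0.00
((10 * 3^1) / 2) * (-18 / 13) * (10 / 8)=-675 / 26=-25.96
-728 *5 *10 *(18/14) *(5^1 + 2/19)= -4539600/19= -238926.32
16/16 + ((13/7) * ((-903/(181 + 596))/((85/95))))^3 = -1112750354234/85358358827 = -13.04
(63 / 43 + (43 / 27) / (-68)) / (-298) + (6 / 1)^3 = 5081611045 / 23526504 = 216.00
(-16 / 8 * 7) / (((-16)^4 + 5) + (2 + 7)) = -0.00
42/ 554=21/ 277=0.08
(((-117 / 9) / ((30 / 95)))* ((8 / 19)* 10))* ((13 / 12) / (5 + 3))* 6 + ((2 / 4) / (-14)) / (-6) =-23659 / 168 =-140.83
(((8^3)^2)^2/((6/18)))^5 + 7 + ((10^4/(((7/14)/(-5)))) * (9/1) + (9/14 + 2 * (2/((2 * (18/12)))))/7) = 109484546430540831818837028313672388696089960367040642059933/294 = 372396416430410992581078300000000000000000000000000000000.00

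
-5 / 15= -0.33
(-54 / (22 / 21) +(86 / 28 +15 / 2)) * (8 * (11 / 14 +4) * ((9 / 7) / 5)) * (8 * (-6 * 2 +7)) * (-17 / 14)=-517470480 / 26411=-19592.99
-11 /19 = -0.58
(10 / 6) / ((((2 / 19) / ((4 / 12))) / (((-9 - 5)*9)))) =-665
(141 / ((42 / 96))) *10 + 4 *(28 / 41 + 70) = 1006104 / 287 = 3505.59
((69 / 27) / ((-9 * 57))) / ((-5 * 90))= 23 / 2077650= 0.00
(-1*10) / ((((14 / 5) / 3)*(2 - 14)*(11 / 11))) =25 / 28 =0.89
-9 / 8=-1.12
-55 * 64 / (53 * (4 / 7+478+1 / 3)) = -73920 / 533021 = -0.14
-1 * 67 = -67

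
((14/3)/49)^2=4/441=0.01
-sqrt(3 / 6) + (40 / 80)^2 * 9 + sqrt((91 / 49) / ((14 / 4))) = -sqrt(2) / 2 + sqrt(26) / 7 + 9 / 4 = 2.27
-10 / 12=-5 / 6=-0.83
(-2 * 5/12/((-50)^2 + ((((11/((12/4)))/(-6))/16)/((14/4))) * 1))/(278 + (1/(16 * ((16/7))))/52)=-3727360/3108610550609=-0.00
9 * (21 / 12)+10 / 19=1237 / 76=16.28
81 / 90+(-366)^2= 1339569 / 10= 133956.90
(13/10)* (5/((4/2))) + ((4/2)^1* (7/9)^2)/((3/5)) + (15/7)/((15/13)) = 48469/6804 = 7.12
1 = 1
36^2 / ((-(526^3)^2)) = -81 / 1323714975815236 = -0.00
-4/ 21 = -0.19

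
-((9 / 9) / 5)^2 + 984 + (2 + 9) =24874 / 25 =994.96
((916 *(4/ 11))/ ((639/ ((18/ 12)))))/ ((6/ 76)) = 69616/ 7029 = 9.90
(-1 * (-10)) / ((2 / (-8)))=-40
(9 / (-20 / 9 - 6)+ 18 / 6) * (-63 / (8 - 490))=8883 / 35668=0.25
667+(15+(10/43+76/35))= 1030028/1505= 684.40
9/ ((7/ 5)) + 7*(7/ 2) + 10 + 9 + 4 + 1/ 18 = 3401/ 63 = 53.98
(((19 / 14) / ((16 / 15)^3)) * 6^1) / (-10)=-38475 / 57344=-0.67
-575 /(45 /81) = -1035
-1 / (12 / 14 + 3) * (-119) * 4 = 3332 / 27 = 123.41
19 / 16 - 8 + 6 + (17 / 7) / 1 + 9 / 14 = 253 / 112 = 2.26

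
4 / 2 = 2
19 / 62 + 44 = 2747 / 62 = 44.31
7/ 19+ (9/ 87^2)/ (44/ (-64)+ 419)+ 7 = 788034124/ 106947447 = 7.37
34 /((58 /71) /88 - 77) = -106216 /240519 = -0.44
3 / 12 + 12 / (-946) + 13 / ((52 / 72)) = 34505 / 1892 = 18.24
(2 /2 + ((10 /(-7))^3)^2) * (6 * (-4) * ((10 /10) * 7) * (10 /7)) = -268235760 /117649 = -2279.97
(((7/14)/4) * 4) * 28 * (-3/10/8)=-21/40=-0.52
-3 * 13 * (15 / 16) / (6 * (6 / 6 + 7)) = -195 / 256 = -0.76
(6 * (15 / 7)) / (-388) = -45 / 1358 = -0.03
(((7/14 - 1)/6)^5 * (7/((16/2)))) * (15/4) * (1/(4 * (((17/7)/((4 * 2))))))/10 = -49/45121536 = -0.00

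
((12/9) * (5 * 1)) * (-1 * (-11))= 220/3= 73.33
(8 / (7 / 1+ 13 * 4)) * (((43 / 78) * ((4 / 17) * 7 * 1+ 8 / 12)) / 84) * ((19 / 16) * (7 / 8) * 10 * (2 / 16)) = 4085 / 1527552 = 0.00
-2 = -2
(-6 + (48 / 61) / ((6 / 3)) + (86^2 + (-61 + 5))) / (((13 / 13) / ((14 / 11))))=6263572 / 671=9334.68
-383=-383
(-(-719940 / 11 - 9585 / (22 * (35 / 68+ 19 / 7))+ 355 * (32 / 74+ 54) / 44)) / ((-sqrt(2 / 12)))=-81503892295 * sqrt(6) / 1251118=-159571.64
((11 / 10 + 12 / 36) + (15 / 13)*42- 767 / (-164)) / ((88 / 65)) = 1745203 / 43296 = 40.31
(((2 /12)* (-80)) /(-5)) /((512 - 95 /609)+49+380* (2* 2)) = 812 /633617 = 0.00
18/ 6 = 3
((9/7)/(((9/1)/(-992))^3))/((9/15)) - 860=-4882420300/1701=-2870323.52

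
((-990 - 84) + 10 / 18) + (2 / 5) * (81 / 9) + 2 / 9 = -48133 / 45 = -1069.62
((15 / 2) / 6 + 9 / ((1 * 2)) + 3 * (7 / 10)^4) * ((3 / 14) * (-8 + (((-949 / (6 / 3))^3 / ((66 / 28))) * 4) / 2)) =-387098183302613 / 3080000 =-125681228.35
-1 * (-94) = 94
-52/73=-0.71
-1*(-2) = 2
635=635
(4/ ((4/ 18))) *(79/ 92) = 711/ 46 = 15.46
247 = 247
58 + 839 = 897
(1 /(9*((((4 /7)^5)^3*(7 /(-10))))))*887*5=-15039596640426575 /4831838208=-3112603.53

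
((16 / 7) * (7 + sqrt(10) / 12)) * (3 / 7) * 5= 20 * sqrt(10) / 49 + 240 / 7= 35.58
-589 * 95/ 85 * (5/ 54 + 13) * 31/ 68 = -3929.15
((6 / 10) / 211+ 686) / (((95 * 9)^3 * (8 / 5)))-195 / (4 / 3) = -154300260472517 / 1055044521000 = -146.25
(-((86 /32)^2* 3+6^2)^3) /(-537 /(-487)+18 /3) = -522313878555063 /19344130048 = -27001.16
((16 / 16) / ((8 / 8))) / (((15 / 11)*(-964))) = -11 / 14460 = -0.00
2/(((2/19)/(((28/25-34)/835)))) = -15618/20875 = -0.75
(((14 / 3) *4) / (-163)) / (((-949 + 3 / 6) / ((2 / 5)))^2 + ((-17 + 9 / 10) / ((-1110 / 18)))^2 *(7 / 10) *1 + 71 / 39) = -49831600000 / 2446698726871370047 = -0.00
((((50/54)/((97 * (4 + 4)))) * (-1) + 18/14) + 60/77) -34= -51522893/1613304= -31.94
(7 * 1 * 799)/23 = 5593/23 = 243.17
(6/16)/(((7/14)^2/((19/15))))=19/10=1.90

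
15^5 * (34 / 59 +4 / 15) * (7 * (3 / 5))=158618250 / 59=2688444.92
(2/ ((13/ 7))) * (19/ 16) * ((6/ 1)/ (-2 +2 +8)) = 399/ 416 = 0.96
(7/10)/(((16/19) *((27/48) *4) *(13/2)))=133/2340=0.06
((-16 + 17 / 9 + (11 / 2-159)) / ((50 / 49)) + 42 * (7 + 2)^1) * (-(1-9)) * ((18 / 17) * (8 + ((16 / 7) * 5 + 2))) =659544 / 17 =38796.71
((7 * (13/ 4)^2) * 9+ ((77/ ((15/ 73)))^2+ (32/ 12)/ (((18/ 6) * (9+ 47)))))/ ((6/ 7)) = 3555481217/ 21600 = 164605.61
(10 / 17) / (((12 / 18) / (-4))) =-60 / 17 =-3.53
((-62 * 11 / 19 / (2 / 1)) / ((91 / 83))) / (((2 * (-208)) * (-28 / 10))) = -141515 / 10069696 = -0.01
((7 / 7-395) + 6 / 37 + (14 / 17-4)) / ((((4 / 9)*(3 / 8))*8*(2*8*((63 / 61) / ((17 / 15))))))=-7616521 / 372960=-20.42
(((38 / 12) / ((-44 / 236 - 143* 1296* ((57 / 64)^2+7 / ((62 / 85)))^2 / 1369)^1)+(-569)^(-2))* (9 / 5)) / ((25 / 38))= -28131742667316569290386 / 48137823844188938319282625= -0.00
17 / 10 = 1.70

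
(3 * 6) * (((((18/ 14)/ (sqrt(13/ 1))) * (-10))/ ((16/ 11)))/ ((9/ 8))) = -990 * sqrt(13)/ 91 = -39.23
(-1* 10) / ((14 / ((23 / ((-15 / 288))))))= 2208 / 7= 315.43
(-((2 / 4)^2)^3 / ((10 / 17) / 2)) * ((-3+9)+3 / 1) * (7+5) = -459 / 80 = -5.74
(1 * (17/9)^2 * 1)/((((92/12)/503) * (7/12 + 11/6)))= 96.86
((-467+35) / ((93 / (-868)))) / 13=4032 / 13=310.15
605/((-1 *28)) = -605/28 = -21.61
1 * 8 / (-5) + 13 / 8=1 / 40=0.02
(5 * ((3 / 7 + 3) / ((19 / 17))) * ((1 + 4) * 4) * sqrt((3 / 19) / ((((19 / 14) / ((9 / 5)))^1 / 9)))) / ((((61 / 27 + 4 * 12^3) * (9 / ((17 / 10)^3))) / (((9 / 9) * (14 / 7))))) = 54121608 * sqrt(210) / 11793824875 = 0.07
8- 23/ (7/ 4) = -36/ 7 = -5.14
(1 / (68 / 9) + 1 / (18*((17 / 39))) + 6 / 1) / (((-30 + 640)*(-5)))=-1277 / 622200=-0.00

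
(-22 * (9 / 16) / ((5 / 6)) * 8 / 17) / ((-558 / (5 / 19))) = 0.00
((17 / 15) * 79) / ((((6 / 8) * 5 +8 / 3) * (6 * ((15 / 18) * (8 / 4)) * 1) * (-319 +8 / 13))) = -34918 / 7967575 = -0.00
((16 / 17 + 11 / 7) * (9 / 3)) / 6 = 299 / 238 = 1.26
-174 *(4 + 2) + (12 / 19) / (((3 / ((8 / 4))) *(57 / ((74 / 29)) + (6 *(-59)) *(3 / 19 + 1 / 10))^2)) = -245338981428916 / 234999044289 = -1044.00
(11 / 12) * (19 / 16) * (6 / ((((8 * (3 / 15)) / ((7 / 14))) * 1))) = 1045 / 512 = 2.04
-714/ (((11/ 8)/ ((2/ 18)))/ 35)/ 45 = -13328/ 297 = -44.88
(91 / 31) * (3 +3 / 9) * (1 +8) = 2730 / 31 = 88.06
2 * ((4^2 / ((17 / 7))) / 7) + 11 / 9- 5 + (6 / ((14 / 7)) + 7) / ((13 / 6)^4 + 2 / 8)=-1278754 / 883881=-1.45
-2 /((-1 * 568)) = 1 /284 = 0.00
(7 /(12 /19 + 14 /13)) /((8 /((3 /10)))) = 5187 /33760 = 0.15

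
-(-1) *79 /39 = 79 /39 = 2.03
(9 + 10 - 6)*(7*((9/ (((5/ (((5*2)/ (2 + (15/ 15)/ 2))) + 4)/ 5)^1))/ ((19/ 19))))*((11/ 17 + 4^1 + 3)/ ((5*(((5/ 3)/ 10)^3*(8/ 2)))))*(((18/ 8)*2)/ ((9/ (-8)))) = -4380480/ 17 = -257675.29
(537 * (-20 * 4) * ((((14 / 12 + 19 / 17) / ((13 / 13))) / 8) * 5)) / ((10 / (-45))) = 9384075 / 34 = 276002.21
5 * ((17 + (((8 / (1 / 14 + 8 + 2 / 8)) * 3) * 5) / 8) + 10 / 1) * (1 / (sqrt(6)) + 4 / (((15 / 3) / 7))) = 11185 * sqrt(6) / 466 + 187908 / 233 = 865.27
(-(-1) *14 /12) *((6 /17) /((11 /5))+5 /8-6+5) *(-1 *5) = 3745 /2992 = 1.25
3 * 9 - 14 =13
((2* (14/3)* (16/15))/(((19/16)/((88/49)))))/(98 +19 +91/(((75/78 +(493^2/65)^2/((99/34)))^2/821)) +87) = 181754844488845376389244865536/2462621624575368409893575777445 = 0.07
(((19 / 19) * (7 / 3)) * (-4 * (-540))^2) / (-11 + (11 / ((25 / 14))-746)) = -90720000 / 6257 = -14498.96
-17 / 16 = -1.06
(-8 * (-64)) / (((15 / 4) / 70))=28672 / 3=9557.33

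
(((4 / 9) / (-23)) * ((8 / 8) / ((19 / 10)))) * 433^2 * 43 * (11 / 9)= -3547291880 / 35397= -100214.48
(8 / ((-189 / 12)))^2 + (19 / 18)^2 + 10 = 11.37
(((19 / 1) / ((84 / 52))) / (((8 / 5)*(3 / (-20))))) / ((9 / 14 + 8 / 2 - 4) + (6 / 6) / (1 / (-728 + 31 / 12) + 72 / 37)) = -644583550 / 15219051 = -42.35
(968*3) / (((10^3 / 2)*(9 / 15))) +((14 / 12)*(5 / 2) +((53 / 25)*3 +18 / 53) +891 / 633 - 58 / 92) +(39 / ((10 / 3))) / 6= 849693949 / 38581350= 22.02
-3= -3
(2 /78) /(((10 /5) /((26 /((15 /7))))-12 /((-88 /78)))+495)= 77 /1518921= 0.00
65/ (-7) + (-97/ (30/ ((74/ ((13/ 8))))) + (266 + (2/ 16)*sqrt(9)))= 109.85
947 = 947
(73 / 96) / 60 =73 / 5760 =0.01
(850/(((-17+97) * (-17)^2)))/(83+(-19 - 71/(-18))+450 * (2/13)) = 585/2182732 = 0.00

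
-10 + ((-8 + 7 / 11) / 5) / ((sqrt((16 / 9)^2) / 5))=-2489 / 176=-14.14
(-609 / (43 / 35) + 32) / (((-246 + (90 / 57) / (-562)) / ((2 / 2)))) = 106454321 / 56476587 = 1.88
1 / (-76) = -1 / 76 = -0.01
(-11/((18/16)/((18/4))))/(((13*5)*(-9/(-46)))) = -2024/585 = -3.46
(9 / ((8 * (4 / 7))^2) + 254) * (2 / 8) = 260537 / 4096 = 63.61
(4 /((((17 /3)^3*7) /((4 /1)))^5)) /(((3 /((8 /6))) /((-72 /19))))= -1880739938304 /914066140307784006626069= -0.00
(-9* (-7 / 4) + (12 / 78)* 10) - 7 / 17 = 14919 / 884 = 16.88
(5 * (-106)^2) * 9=505620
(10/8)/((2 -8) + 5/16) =-20/91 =-0.22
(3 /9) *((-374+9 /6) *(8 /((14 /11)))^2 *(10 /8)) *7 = -901450 /21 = -42926.19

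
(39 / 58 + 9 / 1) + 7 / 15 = 8821 / 870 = 10.14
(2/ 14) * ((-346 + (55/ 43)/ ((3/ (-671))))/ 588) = -81539/ 530964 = -0.15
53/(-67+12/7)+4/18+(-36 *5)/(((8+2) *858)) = -359114/588159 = -0.61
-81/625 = -0.13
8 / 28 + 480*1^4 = 480.29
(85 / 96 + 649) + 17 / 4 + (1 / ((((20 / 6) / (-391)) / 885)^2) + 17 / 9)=3103666723087 / 288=10776620566.27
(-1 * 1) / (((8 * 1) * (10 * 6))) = -0.00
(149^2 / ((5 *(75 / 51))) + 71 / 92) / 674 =34731239 / 7751000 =4.48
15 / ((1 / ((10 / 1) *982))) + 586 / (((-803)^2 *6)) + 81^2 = 297632872940 / 1934427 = 153861.00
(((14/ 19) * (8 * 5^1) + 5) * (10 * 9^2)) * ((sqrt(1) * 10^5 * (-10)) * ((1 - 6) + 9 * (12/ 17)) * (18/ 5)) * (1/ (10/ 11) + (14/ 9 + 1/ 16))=-369668514705.88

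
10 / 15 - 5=-13 / 3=-4.33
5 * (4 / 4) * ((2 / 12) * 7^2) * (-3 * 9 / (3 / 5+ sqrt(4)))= -11025 / 26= -424.04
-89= -89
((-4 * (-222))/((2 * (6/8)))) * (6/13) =3552/13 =273.23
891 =891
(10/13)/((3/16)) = 160/39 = 4.10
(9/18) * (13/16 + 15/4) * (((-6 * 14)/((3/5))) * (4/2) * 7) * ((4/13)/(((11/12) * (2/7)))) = -751170/143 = -5252.94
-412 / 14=-206 / 7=-29.43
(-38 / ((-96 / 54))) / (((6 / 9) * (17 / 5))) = 9.43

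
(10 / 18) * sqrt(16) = 20 / 9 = 2.22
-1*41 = -41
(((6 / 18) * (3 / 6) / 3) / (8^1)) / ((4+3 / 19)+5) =19 / 25056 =0.00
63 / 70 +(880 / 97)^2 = 7828681 / 94090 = 83.20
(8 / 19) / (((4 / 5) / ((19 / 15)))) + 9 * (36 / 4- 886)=-23677 / 3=-7892.33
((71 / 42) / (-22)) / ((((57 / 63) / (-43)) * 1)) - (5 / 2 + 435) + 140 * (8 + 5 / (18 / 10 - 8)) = 14856313 / 25916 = 573.25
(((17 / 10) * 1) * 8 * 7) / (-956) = -119 / 1195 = -0.10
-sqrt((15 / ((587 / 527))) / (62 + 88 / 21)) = -0.45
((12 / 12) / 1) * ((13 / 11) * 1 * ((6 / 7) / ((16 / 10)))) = 0.63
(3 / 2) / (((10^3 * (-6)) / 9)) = -9 / 4000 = -0.00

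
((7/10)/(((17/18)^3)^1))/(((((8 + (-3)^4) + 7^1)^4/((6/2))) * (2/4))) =189/3219783680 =0.00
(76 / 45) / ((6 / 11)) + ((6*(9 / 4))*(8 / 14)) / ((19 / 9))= 121204 / 17955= 6.75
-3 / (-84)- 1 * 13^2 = -4731 / 28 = -168.96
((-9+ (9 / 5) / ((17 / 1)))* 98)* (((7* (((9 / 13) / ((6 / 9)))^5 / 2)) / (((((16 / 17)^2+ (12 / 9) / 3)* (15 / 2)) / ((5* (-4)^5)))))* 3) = 9108485049319488 / 1605842225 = 5672092.13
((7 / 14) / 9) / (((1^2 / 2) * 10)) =1 / 90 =0.01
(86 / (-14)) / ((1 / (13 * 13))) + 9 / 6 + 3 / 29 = -420835 / 406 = -1036.54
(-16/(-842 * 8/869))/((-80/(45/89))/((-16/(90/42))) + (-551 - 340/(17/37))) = -18249/11226386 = -0.00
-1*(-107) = 107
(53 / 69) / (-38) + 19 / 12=8197 / 5244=1.56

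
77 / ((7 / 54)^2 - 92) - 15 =-4247877 / 268223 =-15.84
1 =1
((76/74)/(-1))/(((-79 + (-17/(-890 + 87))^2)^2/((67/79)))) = -529286216970313/3792366098308464966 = -0.00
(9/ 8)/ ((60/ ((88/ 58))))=33/ 1160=0.03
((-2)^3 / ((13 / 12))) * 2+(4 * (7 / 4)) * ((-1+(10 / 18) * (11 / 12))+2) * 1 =-4.20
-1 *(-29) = 29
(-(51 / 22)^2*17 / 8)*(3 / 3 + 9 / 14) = -18.76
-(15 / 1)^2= -225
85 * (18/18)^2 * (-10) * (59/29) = -1729.31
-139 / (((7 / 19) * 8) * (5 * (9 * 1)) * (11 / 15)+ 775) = -2641 / 16573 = -0.16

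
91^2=8281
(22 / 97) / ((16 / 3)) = 33 / 776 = 0.04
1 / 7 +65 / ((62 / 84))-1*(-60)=32161 / 217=148.21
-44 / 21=-2.10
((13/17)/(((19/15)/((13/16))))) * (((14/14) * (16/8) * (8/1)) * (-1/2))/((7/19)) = -2535/238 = -10.65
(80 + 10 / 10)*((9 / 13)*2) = 1458 / 13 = 112.15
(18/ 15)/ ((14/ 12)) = 36/ 35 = 1.03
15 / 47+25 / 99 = 2660 / 4653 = 0.57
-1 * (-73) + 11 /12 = 887 /12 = 73.92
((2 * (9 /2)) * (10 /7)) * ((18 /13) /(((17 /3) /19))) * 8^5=3025797120 /1547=1955912.81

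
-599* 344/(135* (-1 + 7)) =-103028/405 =-254.39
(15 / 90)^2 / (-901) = -1 / 32436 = -0.00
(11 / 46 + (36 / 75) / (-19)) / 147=4673 / 3211950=0.00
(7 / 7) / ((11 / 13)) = 13 / 11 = 1.18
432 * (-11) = -4752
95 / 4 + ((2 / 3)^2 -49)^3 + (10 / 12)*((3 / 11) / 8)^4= -114452.87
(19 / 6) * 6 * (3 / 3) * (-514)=-9766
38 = 38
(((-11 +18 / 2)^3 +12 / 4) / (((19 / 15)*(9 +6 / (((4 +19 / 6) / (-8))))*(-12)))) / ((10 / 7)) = 1505 / 15048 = 0.10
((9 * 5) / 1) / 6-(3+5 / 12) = 49 / 12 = 4.08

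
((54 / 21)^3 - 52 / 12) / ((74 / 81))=351999 / 25382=13.87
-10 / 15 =-0.67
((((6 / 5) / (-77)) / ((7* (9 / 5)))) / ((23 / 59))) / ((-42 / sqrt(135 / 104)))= 59* sqrt(390) / 13537524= 0.00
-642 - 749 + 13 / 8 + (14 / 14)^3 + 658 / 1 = -730.38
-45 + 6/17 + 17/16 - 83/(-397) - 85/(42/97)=-543525079/2267664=-239.69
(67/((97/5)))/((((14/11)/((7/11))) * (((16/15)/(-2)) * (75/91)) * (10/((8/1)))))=-6097/1940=-3.14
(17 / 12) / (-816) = -1 / 576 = -0.00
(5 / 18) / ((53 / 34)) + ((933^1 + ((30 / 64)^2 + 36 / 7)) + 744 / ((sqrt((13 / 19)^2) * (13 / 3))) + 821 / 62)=21544104668029 / 17912853504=1202.72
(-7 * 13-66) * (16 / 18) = -1256 / 9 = -139.56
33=33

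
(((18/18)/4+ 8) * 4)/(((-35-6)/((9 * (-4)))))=28.98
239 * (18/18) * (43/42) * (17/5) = 174709/210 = 831.95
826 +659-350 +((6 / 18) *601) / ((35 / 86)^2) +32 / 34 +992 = 208508057 / 62475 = 3337.46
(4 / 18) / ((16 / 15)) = 5 / 24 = 0.21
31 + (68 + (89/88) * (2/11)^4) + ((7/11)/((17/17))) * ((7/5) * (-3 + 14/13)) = 203687906/2093663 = 97.29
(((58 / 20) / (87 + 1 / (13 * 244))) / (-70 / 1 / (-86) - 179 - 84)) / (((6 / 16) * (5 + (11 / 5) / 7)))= -27688388 / 434016502695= -0.00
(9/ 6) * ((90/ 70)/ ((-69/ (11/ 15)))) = -33/ 1610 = -0.02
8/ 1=8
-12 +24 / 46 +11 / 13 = -3179 / 299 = -10.63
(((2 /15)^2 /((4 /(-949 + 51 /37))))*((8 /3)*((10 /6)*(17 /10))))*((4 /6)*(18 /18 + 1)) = -9536864 /224775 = -42.43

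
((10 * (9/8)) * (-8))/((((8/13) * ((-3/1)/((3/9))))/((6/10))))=39/4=9.75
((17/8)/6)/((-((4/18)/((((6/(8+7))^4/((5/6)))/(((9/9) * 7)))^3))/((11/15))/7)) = -5170176/7476806640625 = -0.00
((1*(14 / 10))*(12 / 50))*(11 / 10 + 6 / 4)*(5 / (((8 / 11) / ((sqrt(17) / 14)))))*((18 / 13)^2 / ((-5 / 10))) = -2673*sqrt(17) / 1625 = -6.78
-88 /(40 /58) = -638 /5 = -127.60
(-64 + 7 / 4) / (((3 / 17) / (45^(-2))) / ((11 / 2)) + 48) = -15521 / 28168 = -0.55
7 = 7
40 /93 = 0.43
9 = 9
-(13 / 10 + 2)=-33 / 10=-3.30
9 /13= 0.69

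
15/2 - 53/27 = 299/54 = 5.54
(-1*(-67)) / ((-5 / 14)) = -938 / 5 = -187.60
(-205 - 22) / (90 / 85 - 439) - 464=-3450621 / 7445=-463.48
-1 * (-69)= 69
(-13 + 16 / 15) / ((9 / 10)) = -358 / 27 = -13.26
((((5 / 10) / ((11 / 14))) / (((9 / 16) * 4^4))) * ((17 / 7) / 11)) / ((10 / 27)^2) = 1377 / 193600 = 0.01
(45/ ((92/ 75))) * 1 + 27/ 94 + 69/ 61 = 38.10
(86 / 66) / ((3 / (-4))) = -172 / 99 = -1.74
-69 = -69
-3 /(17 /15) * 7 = -315 /17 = -18.53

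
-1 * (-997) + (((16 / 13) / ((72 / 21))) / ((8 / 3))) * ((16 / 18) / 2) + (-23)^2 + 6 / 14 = 1250194 / 819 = 1526.49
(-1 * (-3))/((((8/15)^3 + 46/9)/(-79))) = -799875/17762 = -45.03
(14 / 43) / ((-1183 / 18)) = -36 / 7267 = -0.00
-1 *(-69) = 69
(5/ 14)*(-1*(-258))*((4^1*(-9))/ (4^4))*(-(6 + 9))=194.36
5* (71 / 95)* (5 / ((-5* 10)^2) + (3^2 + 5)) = 497071 / 9500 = 52.32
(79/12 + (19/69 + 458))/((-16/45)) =-1924515/1472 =-1307.42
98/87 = 1.13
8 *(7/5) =11.20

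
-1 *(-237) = 237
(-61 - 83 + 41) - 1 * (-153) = 50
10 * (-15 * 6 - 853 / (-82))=-32635 / 41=-795.98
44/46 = 0.96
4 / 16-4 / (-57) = 73 / 228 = 0.32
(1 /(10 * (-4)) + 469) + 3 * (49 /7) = 19599 /40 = 489.98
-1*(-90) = 90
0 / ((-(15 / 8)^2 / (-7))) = 0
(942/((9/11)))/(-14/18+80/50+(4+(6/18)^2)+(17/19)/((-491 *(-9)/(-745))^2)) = 194169048210/836281277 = 232.18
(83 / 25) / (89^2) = 0.00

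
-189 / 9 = -21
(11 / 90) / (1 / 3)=11 / 30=0.37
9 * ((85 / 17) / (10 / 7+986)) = 35 / 768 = 0.05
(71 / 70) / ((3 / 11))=781 / 210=3.72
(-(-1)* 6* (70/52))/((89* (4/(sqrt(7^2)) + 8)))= 49/4628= 0.01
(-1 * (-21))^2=441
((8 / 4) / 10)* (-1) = -1 / 5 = -0.20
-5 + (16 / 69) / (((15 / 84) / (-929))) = -417917 / 345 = -1211.35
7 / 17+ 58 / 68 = 43 / 34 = 1.26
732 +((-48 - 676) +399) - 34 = 373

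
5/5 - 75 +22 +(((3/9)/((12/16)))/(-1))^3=-37972/729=-52.09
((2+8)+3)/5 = 13/5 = 2.60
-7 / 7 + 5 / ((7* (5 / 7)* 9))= -8 / 9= -0.89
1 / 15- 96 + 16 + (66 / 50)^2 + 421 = 642767 / 1875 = 342.81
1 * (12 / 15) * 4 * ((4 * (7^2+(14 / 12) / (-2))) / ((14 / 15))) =664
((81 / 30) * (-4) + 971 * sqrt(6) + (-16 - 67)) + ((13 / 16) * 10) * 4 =-613 / 10 + 971 * sqrt(6) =2317.15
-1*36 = -36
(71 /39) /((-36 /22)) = -781 /702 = -1.11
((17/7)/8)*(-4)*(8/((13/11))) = -748/91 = -8.22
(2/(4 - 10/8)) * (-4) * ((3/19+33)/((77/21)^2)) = -181440/25289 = -7.17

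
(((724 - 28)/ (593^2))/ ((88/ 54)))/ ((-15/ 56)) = -87696/ 19340695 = -0.00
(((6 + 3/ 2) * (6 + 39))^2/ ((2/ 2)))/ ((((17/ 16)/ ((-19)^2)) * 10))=65792250/ 17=3870132.35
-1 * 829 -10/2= -834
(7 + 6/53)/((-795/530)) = -754/159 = -4.74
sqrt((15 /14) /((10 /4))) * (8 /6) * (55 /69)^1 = 0.70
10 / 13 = 0.77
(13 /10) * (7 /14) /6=13 /120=0.11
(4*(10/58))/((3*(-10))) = -2/87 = -0.02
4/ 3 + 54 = 166/ 3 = 55.33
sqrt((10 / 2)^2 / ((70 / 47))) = sqrt(3290) / 14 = 4.10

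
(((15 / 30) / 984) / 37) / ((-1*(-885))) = 0.00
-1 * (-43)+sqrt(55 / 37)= sqrt(2035) / 37+43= 44.22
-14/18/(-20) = 7/180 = 0.04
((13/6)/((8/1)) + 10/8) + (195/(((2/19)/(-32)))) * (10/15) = -1896887/48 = -39518.48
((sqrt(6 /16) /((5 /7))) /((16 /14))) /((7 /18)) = 63 * sqrt(6) /80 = 1.93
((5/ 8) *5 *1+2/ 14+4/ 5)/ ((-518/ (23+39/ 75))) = -3417/ 18500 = -0.18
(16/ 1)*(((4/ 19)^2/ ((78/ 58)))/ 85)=7424/ 1196715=0.01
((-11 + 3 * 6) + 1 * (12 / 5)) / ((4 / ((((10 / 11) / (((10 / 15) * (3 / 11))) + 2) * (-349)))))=-114821 / 20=-5741.05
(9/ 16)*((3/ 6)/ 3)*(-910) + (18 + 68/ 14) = -62.46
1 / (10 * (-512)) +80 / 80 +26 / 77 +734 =735.34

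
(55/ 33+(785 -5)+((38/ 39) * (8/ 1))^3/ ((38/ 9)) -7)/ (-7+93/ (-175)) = -511451150/ 4343469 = -117.75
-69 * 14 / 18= -161 / 3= -53.67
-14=-14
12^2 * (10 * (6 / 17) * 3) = 25920 / 17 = 1524.71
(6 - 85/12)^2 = 169/144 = 1.17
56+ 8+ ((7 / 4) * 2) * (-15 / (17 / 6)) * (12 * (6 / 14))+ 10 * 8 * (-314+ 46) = -365012 / 17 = -21471.29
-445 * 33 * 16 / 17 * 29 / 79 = -5073.60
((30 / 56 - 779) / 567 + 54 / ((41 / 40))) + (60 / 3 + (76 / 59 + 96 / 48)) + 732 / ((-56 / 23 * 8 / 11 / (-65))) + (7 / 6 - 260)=4099358280691 / 153616176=26685.72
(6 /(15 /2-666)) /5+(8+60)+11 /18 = 2710753 /39510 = 68.61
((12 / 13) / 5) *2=24 / 65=0.37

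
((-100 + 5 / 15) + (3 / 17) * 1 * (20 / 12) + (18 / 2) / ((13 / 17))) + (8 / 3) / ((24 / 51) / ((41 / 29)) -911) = -36867275831 / 420829305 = -87.61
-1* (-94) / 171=94 / 171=0.55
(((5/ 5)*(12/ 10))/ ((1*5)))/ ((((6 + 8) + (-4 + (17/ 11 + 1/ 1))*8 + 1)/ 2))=132/ 925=0.14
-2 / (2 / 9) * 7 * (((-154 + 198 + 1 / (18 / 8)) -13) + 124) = -9793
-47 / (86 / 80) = -1880 / 43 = -43.72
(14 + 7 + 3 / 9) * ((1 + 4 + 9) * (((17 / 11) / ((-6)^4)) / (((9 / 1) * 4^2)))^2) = 0.00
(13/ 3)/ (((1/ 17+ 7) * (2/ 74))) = 8177/ 360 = 22.71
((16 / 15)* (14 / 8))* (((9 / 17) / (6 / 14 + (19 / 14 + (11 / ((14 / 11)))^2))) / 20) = 1372 / 2123725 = 0.00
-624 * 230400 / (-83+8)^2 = -638976 / 25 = -25559.04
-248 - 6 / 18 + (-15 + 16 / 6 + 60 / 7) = -5294 / 21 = -252.10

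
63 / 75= 21 / 25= 0.84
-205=-205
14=14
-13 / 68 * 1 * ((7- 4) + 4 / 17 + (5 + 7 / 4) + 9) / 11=-16783 / 50864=-0.33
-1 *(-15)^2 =-225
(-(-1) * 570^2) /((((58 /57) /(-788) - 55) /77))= -561838523400 /1235219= -454849.32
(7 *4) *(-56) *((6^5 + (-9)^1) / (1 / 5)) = -60893280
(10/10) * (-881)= -881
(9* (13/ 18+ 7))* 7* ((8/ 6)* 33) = 21406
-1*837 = -837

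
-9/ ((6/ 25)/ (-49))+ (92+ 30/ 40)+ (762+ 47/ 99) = 1066319/ 396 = 2692.72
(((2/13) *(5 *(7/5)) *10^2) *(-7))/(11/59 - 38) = 578200/29003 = 19.94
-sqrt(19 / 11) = -sqrt(209) / 11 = -1.31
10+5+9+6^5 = 7800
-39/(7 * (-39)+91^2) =-3/616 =-0.00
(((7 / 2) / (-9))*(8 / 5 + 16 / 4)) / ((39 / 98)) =-9604 / 1755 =-5.47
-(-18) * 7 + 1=127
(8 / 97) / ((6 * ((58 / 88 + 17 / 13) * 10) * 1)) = 1144 / 1636875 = 0.00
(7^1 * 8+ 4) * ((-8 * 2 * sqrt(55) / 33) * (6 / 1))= -1920 * sqrt(55) / 11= -1294.46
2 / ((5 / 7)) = 2.80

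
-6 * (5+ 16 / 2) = -78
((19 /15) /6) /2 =19 /180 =0.11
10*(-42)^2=17640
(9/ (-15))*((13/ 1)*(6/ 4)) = -117/ 10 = -11.70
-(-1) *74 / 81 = 74 / 81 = 0.91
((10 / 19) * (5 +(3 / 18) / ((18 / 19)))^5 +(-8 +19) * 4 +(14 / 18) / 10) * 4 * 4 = 1395343385984599 / 43620677280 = 31988.12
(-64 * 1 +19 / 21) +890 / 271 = -340385 / 5691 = -59.81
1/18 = 0.06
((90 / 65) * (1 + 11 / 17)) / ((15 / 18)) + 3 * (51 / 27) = 27857 / 3315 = 8.40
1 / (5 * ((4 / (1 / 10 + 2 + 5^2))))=1.36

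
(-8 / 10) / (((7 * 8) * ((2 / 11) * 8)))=-11 / 1120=-0.01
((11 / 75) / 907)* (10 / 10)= 11 / 68025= 0.00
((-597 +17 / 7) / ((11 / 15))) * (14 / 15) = -8324 / 11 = -756.73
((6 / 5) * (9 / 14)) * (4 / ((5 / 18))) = 1944 / 175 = 11.11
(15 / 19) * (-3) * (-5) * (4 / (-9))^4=6400 / 13851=0.46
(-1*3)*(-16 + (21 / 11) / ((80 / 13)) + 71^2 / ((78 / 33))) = -72656847 / 11440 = -6351.12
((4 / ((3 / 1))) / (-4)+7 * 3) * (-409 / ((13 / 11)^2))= -3068318 / 507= -6051.91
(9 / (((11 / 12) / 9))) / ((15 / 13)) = 4212 / 55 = 76.58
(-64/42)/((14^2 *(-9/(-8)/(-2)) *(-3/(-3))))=128/9261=0.01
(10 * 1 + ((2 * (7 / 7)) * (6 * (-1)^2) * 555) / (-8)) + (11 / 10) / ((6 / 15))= -3279 / 4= -819.75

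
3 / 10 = 0.30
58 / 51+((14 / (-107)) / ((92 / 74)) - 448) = -56099399 / 125511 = -446.97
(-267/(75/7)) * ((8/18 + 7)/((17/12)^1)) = -166964/1275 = -130.95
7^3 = 343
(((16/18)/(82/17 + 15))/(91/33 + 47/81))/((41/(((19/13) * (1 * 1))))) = 127908/267096427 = 0.00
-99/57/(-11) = 3/19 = 0.16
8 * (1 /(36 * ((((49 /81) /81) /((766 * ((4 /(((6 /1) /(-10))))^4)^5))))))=160641843200000000000000000000 /234365481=685433036104834909540.28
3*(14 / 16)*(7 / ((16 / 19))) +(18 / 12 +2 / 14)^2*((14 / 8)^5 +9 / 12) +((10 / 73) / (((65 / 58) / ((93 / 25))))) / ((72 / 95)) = 196400499277 / 2857021440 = 68.74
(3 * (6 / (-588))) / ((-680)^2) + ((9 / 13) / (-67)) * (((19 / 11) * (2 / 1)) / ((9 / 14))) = -24107715143 / 434164931200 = -0.06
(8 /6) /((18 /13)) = 26 /27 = 0.96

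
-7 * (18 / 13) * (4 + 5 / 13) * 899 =-38204.84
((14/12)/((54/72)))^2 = 196/81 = 2.42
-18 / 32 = -0.56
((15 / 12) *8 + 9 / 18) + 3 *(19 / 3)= 59 / 2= 29.50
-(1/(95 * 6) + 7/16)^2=-4012009/20793600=-0.19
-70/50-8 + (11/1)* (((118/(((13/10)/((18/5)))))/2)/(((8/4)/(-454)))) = -26518751/65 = -407980.78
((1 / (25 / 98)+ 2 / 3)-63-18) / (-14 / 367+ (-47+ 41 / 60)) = 8413108 / 5103665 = 1.65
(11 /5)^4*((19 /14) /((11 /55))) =278179 /1750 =158.96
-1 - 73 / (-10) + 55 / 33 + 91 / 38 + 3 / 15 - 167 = -156.44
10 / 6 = 1.67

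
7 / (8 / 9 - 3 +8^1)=63 / 53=1.19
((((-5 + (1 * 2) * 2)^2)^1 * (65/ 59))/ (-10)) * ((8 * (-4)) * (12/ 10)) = 1248/ 295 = 4.23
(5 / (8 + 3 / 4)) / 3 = 4 / 21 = 0.19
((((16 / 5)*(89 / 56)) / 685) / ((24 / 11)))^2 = 958441 / 82771290000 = 0.00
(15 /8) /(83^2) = 15 /55112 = 0.00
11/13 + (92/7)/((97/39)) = 54113/8827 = 6.13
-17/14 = -1.21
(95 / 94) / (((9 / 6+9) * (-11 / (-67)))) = 6365 / 10857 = 0.59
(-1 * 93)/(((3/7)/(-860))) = 186620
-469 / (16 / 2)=-469 / 8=-58.62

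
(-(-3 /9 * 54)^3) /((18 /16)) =5184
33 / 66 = 1 / 2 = 0.50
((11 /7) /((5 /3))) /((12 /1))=11 /140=0.08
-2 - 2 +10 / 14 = -23 / 7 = -3.29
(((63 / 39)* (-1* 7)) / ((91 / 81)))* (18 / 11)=-30618 / 1859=-16.47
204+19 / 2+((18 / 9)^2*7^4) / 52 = 10353 / 26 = 398.19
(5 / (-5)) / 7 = -1 / 7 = -0.14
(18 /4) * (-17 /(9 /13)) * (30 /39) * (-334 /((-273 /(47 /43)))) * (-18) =8005980 /3913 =2046.00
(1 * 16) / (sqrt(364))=8 * sqrt(91) / 91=0.84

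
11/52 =0.21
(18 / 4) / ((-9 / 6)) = -3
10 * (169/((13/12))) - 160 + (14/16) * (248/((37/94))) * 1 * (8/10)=340592/185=1841.04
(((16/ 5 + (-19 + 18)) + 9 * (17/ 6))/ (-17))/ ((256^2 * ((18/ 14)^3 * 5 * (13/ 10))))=-0.00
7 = 7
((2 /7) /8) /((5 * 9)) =1 /1260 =0.00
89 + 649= 738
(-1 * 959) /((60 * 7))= -137 /60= -2.28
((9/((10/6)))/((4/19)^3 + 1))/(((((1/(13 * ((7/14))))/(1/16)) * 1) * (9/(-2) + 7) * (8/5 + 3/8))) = 2407509/5469170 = 0.44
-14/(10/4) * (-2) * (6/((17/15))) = 1008/17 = 59.29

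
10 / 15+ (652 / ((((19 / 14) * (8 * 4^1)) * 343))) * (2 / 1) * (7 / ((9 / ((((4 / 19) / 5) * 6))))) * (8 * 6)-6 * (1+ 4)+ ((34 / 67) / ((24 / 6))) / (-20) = -579321901 / 20317080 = -28.51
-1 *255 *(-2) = 510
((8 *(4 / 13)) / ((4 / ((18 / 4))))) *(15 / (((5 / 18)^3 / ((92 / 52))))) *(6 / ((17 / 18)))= 1564562304 / 71825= 21782.98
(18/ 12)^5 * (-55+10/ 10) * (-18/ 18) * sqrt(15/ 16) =6561 * sqrt(15)/ 64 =397.04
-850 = -850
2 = 2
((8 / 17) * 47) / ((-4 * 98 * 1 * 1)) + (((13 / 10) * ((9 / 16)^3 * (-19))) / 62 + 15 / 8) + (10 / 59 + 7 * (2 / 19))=6293674372161 / 2371385999360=2.65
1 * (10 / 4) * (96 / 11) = 21.82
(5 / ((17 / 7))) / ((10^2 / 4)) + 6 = 517 / 85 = 6.08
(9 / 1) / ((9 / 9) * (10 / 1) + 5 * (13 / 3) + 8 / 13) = 351 / 1259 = 0.28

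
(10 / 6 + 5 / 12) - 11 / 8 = 17 / 24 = 0.71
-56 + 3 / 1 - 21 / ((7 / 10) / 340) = -10253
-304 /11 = -27.64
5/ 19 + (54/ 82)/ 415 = 85588/ 323285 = 0.26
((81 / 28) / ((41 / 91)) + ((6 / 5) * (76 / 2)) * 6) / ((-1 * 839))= -229617 / 687980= -0.33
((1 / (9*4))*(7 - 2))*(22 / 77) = 5 / 126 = 0.04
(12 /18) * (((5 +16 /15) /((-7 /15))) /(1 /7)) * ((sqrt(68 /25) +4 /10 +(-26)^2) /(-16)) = 91 * sqrt(17) /60 +153881 /60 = 2570.94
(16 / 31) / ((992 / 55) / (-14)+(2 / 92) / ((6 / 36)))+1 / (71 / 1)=-9741437 / 22566853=-0.43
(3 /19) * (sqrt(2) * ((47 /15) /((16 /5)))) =47 * sqrt(2) /304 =0.22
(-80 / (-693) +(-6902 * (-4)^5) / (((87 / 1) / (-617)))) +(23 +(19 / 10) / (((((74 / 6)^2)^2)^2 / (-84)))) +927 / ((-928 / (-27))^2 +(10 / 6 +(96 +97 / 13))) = -7437408409004535990763604976833 / 148381929436816929310380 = -50123410.83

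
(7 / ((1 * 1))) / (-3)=-7 / 3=-2.33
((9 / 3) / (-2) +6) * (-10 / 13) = -45 / 13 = -3.46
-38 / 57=-2 / 3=-0.67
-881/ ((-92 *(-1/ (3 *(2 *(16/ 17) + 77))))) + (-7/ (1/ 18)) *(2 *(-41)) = 12614985/ 1564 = 8065.85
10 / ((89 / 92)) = 920 / 89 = 10.34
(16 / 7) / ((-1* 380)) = -4 / 665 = -0.01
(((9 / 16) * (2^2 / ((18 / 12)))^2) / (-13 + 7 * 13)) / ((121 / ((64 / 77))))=128 / 363363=0.00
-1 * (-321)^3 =33076161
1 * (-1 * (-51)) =51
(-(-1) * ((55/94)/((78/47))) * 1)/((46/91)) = 385/552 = 0.70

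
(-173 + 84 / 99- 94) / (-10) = 8783 / 330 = 26.62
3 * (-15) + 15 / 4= -165 / 4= -41.25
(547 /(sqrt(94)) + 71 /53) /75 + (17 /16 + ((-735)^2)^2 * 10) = 547 * sqrt(94) /7050 + 185612180197568711 /63600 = 2918430506251.83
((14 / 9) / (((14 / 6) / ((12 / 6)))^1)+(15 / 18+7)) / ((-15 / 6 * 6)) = -11 / 18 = -0.61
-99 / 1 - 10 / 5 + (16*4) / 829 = -83665 / 829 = -100.92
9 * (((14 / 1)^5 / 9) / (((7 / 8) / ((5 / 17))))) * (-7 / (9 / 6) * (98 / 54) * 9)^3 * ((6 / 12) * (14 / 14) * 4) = -1984286933135360 / 12393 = -160113526437.13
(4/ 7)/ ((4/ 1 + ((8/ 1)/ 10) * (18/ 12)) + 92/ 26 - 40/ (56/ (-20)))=65/ 2619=0.02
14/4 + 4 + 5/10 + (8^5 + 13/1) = 32789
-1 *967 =-967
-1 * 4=-4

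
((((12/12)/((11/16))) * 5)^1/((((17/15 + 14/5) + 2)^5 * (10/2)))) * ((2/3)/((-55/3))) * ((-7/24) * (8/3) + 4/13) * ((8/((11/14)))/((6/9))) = 453600000/8783725513277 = 0.00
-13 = -13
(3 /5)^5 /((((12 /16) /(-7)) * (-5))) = 2268 /15625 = 0.15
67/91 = 0.74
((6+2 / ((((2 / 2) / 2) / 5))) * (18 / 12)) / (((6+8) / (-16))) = -44.57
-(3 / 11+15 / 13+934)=-133766 / 143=-935.43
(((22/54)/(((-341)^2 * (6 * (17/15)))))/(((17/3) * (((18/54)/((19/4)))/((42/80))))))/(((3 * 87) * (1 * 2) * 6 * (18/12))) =133/918558672768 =0.00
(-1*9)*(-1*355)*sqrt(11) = 10596.62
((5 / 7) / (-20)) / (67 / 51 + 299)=-51 / 428848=-0.00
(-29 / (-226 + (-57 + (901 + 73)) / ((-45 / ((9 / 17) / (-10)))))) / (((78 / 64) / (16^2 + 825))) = 852692800 / 7456137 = 114.36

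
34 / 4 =17 / 2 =8.50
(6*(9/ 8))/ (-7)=-27/ 28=-0.96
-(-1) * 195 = 195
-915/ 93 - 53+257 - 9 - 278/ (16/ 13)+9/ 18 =-40.21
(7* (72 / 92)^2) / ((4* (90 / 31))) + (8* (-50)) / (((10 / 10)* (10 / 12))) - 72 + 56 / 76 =-550.89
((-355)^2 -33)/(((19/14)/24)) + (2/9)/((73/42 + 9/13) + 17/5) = 2021458015892/907269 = 2228069.09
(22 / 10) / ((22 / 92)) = 46 / 5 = 9.20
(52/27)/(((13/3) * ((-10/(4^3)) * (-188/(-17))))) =-544/2115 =-0.26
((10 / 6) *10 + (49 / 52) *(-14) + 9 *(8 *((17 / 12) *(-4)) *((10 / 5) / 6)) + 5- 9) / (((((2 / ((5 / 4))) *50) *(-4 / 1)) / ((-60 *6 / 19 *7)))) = -223629 / 3952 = -56.59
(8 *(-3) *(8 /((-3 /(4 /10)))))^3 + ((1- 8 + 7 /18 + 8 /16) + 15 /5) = 18870868 /1125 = 16774.10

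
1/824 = 0.00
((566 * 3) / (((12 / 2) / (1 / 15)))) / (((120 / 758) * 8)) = 107257 / 7200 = 14.90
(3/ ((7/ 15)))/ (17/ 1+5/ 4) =180/ 511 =0.35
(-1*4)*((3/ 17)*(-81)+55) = -2768/ 17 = -162.82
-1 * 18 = -18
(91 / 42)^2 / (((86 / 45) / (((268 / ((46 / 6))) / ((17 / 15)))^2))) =15362480250 / 6573883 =2336.90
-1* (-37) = 37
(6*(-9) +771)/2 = 717/2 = 358.50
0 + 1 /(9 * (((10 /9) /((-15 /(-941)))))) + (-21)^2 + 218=1240241 /1882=659.00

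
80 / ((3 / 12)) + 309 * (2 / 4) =949 / 2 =474.50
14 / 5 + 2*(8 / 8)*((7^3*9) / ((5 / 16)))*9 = 177814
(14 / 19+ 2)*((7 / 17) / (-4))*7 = -637 / 323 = -1.97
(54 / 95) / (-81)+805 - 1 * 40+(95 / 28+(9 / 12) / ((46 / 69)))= 769.51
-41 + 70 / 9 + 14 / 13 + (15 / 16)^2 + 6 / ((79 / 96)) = -56730437 / 2366208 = -23.98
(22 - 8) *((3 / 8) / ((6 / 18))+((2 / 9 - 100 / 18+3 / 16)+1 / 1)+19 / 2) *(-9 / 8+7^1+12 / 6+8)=276479 / 192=1439.99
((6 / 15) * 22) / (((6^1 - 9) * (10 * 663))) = -22 / 49725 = -0.00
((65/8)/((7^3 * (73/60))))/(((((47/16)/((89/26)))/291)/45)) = 349636500/1176833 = 297.10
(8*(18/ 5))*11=1584/ 5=316.80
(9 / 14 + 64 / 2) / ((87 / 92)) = 21022 / 609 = 34.52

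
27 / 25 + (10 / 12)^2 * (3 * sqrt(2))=27 / 25 + 25 * sqrt(2) / 12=4.03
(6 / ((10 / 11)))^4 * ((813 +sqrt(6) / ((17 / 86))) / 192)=16998201 * sqrt(6) / 340000 +321384591 / 40000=8157.08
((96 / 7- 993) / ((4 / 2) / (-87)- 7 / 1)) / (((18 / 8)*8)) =66265 / 8554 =7.75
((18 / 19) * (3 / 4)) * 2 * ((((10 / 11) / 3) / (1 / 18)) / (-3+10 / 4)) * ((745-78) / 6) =-360180 / 209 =-1723.35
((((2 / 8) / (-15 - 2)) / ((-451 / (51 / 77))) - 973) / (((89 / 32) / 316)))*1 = -341678111968 / 3090703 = -110550.29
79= 79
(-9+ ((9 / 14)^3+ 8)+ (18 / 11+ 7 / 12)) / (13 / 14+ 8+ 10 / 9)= 403509 / 2727340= 0.15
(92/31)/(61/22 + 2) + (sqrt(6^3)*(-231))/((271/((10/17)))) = 2024/3255 - 13860*sqrt(6)/4607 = -6.75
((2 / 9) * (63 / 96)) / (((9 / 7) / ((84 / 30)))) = 343 / 1080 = 0.32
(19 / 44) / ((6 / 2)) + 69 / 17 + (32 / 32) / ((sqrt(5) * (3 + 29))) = sqrt(5) / 160 + 9431 / 2244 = 4.22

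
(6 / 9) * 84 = 56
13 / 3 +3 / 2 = 35 / 6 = 5.83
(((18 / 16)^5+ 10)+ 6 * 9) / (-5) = -2156201 / 163840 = -13.16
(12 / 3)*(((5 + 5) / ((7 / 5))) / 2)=100 / 7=14.29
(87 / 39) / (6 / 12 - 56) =-58 / 1443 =-0.04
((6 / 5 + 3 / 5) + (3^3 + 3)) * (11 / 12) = 583 / 20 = 29.15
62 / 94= 31 / 47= 0.66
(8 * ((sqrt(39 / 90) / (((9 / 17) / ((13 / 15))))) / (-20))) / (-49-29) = 17 * sqrt(390) / 60750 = 0.01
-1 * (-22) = 22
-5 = -5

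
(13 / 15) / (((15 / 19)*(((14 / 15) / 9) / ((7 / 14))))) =741 / 140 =5.29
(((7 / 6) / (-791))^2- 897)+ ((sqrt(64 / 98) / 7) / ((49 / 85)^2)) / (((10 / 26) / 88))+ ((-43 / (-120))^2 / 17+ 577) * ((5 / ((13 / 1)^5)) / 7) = -1457488048511227639 / 1624849337442240+ 6612320 * sqrt(2) / 117649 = -817.51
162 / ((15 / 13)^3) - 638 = -66568 / 125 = -532.54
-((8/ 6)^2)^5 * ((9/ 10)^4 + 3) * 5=-798687232/ 2460375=-324.62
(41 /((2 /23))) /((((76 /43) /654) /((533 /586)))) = 7067325759 /44536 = 158687.93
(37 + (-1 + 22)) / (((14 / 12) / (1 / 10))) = 174 / 35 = 4.97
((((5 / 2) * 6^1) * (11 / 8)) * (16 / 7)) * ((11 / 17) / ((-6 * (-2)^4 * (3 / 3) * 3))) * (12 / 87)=-0.01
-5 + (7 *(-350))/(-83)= 2035/83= 24.52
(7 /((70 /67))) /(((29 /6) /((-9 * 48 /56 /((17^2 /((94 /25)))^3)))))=-9015158736 /382806758359375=-0.00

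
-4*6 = -24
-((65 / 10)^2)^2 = -28561 / 16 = -1785.06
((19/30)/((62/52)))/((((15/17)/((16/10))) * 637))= 2584/1708875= 0.00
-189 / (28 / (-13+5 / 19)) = 85.97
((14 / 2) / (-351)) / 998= -7 / 350298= -0.00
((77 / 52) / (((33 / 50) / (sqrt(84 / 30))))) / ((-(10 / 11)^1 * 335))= -77 * sqrt(70) / 52260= -0.01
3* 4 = 12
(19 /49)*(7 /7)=19 /49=0.39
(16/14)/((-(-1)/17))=136/7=19.43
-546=-546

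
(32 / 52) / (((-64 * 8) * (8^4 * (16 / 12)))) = -3 / 13631488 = -0.00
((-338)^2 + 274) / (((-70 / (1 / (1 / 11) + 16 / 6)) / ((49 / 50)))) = -21911.11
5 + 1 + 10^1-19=-3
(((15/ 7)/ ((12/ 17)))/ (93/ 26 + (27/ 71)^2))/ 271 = 5570305/ 1850587998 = 0.00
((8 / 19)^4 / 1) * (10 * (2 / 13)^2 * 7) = 1146880 / 22024249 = 0.05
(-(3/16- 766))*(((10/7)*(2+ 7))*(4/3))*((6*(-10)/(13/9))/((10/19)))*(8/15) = -50286312/91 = -552596.84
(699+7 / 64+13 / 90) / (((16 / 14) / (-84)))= -98678699 / 1920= -51395.16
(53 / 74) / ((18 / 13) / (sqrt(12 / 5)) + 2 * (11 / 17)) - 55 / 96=73736729 / 151958112 - 597363 * sqrt(15) / 3165794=-0.25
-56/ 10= -28/ 5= -5.60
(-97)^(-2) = 1/9409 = 0.00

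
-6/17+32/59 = 190/1003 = 0.19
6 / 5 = 1.20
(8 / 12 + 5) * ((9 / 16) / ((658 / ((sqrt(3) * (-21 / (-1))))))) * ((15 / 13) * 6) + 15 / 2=6885 * sqrt(3) / 9776 + 15 / 2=8.72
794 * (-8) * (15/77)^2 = -1429200/5929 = -241.05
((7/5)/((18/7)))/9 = 49/810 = 0.06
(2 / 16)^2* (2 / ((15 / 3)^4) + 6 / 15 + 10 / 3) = 0.06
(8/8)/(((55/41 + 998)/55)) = 2255/40973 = 0.06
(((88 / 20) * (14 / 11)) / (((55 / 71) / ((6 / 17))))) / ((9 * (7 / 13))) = 7384 / 14025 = 0.53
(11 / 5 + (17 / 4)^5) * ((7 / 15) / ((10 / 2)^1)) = 16591281 / 128000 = 129.62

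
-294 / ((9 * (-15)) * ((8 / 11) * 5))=539 / 900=0.60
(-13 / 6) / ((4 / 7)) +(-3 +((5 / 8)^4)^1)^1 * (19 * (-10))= 3300659 / 6144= 537.22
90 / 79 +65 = 5225 / 79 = 66.14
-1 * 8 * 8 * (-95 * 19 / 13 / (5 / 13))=23104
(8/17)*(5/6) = 20/51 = 0.39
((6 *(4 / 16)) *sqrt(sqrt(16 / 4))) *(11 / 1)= 33 *sqrt(2) / 2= 23.33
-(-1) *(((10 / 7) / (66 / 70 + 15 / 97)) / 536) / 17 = 2425 / 16975656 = 0.00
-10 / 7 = -1.43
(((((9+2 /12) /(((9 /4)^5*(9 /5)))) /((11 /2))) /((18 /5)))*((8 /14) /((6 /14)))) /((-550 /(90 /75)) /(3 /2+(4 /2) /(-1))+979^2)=256000 /41297201816211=0.00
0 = 0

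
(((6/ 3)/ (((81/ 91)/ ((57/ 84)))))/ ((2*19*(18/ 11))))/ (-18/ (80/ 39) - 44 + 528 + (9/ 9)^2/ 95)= 1045/ 20253807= 0.00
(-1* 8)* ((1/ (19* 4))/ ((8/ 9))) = -9/ 76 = -0.12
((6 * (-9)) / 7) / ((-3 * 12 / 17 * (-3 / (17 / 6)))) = -289 / 84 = -3.44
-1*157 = -157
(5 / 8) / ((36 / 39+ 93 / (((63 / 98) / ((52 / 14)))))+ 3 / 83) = 16185 / 13939624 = 0.00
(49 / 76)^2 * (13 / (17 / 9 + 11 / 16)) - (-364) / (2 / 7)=1276.10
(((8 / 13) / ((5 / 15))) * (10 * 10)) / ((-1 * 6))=-400 / 13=-30.77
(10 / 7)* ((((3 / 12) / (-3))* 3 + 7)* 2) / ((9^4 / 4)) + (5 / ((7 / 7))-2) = 3.01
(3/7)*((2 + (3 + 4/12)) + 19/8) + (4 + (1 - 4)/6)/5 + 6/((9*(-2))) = 3083/840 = 3.67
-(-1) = 1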